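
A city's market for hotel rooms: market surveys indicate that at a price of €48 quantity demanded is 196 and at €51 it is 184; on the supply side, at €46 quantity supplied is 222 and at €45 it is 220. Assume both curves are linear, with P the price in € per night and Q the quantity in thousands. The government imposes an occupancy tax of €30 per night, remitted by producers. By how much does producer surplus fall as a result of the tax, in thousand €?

Producer surplus falls by €3920 thousand.

Demand slope: (184 − 196)/(51 − 48) = -4, so Qd = 388 − 4P.
Supply slope: (220 − 222)/(45 − 46) = 2, so Qs = 2P + 130.
Without the tax, 388 − 4P = 2P + 130 gives 6P = 258, so P* = €43 and Q* = 216.
With the tax collected from producers, supply shifts: Qs = 2(P − 30) + 130.
New equilibrium: consumers pay €53, producers receive €23, Q = 176. (Wedge: Pb − Ps = 30.)
ΔPS is the trapezoid between Q = 176 and Q = 216 of height €20: ½ · (216 + 176) · 20 = €3920.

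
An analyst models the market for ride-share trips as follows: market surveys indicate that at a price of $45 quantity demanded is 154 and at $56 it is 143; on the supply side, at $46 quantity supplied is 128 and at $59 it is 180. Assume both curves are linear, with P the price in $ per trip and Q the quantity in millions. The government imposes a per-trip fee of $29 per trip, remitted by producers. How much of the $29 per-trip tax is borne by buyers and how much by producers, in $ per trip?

Demand slope: (143 − 154)/(56 − 45) = -1, so Qd = 199 − P.
Supply slope: (180 − 128)/(59 − 46) = 4, so Qs = 4P − 56.
Before the tax: set 199 − P = 4P − 56 → P* = $51, Q* = 148.
With the tax collected from producers, supply shifts: Qs = 4(P − 29) − 56.
Solving gives Q = 124.8 with buyers paying $74.2 and producers receiving $45.2 (the $29 wedge).
Burden on buyers: $23.2; on producers: $5.8. (They sum to $29.)

Buyers bear $23.2 per trip; producers bear $5.8 per trip.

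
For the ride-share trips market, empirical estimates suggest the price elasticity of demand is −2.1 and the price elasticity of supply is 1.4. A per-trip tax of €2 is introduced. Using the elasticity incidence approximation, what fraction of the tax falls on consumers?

Consumers' share ≈ 0.4.

Incidence ratio: consumers' share ≈ εs / (εs + |εd|) = 1.4 / (1.4 + 2.1) = 0.4.
Supply is the less elastic side, so consumers bear the smaller share.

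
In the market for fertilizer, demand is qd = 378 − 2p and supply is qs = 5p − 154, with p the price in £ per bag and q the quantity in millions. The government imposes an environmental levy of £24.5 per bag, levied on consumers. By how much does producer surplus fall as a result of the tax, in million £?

Producer surplus falls by £1459.5 million.

Before the tax: set 378 − 2p = 5p − 154 → p* = £76, q* = 226.
With the tax collected from consumers, demand (in seller-price terms) shifts: qd = 378 − 2(p + 24.5).
Solving gives q = 191 with consumers paying £93.5 and sellers receiving £69 (the £24.5 wedge).
ΔPS is the trapezoid between Q = 191 and Q = 226 of height £7: ½ · (226 + 191) · 7 = £1459.5.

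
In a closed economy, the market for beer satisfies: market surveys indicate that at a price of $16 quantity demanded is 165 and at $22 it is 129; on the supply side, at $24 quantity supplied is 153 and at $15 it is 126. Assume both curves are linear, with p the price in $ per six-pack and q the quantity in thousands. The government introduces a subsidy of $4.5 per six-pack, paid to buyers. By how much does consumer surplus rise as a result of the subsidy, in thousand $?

Demand slope: (129 − 165)/(22 − 16) = -6, so qd = 261 − 6p.
Supply slope: (126 − 153)/(15 − 24) = 3, so qs = 3p + 81.
Before the subsidy: set 261 − 6p = 3p + 81 → p* = $20, q* = 141.
With a per-unit subsidy paid to buyers, each effectively pays p − 4.5, so demand becomes qd = 261 − 6(p − 4.5).
New equilibrium: buyers pay $18.5, producers receive $23, q = 150. (Wedge: pb − ps = −4.5.)
ΔCS is the trapezoid between Q = 150 and Q = 141 of height $1.5: ½ · (141 + 150) · 1.5 = $218.25.

Consumer surplus rises by $218.25 thousand.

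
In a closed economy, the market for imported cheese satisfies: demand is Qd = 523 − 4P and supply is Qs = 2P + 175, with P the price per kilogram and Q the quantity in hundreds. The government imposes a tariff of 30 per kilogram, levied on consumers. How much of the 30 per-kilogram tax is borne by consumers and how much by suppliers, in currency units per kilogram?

Before the tax: set 523 − 4P = 2P + 175 → P* = 58, Q* = 291.
With the tax collected from consumers, demand (in seller-price terms) shifts: Qd = 523 − 4(P + 30).
Solving gives Q = 251 with consumers paying 68 and suppliers receiving 38 (the 30 wedge).
Burden on consumers: 10; on suppliers: 20. (They sum to 30.)
The less price-elastic side of the market bears the larger share of a per-unit tax.

Consumers bear 10 per kilogram; suppliers bear 20 per kilogram.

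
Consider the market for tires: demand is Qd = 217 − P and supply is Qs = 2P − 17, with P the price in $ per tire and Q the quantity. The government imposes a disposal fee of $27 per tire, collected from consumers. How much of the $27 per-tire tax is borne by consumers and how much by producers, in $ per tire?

Consumers bear $18 per tire; producers bear $9 per tire.

Without the tax, 217 − P = 2P − 17 gives 3P = 234, so P* = $78 and Q* = 139.
With the tax collected from consumers, demand (in seller-price terms) shifts: Qd = 217 − (P + 27).
Solving gives Q = 121 with consumers paying $96 and producers receiving $69 (the $27 wedge).
Burden on consumers: $18; on producers: $9. (They sum to $27.)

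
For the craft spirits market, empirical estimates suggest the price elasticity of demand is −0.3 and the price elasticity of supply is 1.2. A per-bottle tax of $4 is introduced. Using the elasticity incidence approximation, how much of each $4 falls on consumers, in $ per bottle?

Incidence ratio: consumers' share ≈ εs / (εs + |εd|) = 1.2 / (1.2 + 0.3) = 0.8.
So consumers bear ≈ 0.8 × $4 = $3.2; producers bear $0.8.

Consumers bear ≈ $3.2 per bottle.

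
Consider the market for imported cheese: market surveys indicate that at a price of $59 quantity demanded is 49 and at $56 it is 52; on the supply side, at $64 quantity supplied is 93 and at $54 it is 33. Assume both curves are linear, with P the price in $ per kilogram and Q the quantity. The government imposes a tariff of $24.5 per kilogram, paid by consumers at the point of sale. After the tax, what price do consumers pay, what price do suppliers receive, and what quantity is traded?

Demand slope: (52 − 49)/(56 − 59) = -1, so Qd = 108 − P.
Supply slope: (33 − 93)/(54 − 64) = 6, so Qs = 6P − 291.
Without the tax, 108 − P = 6P − 291 gives 7P = 399, so P* = $57 and Q* = 51.
With the tax collected from consumers, demand (in seller-price terms) shifts: Qd = 108 − (P + 24.5).
Solving gives Q = 30 with consumers paying $78 and suppliers receiving $53.5 (the $24.5 wedge).

Consumers pay $78; suppliers receive $53.5; quantity = 30.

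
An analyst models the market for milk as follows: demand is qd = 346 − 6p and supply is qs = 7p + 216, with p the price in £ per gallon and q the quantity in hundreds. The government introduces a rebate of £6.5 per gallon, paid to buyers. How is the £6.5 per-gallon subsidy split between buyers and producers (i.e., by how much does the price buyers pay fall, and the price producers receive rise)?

Buyers gain £3.5 per gallon; producers gain £3 per gallon.

Without the subsidy, 346 − 6p = 7p + 216 gives 13p = 130, so p* = £10 and q* = 286.
With a per-unit subsidy paid to buyers, each effectively pays p − 6.5, so demand becomes qd = 346 − 6(p − 6.5).
New equilibrium: buyers pay £6.5, producers receive £13, q = 307. (Wedge: pb − ps = −6.5.)
Gain to buyers: £3.5; to producers: £3. (They sum to £6.5.)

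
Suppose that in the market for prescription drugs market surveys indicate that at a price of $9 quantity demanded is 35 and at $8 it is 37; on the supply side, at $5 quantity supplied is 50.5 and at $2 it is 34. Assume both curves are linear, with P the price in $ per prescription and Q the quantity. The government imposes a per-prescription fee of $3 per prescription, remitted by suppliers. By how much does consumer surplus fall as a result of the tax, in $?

Demand slope: (37 − 35)/(8 − 9) = -2, so Qd = 53 − 2P.
Supply slope: (34 − 50.5)/(2 − 5) = 5.5, so Qs = 5.5P + 23.
Without the tax, 53 − 2P = 5.5P + 23 gives 7.5P = 30, so P* = $4 and Q* = 45.
With the tax collected from suppliers, supply shifts: Qs = 5.5(P − 3) + 23.
Solving gives Q = 40.6 with buyers paying $6.2 and suppliers receiving $3.2 (the $3 wedge).
ΔCS is the trapezoid between Q = 40.6 and Q = 45 of height $2.2: ½ · (45 + 40.6) · 2.2 = $94.16.

Consumer surplus falls by $94.16.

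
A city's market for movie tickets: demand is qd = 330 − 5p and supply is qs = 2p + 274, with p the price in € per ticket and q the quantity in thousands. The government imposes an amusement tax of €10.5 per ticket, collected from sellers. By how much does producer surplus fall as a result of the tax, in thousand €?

Producer surplus falls by €2118.75 thousand.

Without the tax, 330 − 5p = 2p + 274 gives 7p = 56, so p* = €8 and q* = 290.
With the tax collected from sellers, supply shifts: qs = 2(p − 10.5) + 274.
New equilibrium: buyers pay €11, sellers receive €0.5, q = 275. (Wedge: pb − ps = 10.5.)
ΔPS is the trapezoid between Q = 275 and Q = 290 of height €7.5: ½ · (290 + 275) · 7.5 = €2118.75.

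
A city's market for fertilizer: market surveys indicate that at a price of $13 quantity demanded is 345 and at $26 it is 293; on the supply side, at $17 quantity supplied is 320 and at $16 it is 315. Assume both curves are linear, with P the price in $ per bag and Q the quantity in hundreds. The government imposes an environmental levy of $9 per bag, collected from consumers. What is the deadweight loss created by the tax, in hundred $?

Demand slope: (293 − 345)/(26 − 13) = -4, so Qd = 397 − 4P.
Supply slope: (315 − 320)/(16 − 17) = 5, so Qs = 5P + 235.
Without the tax, 397 − 4P = 5P + 235 gives 9P = 162, so P* = $18 and Q* = 325.
With the tax collected from consumers, demand (in seller-price terms) shifts: Qd = 397 − 4(P + 9).
Solving gives Q = 305 with consumers paying $23 and suppliers receiving $14 (the $9 wedge).
Quantity falls by |ΔQ| = |325 − 305| = 20.
DWL = ½ · t · |ΔQ| = ½ · 9 · 20 = $90.

Deadweight loss = $90 hundred.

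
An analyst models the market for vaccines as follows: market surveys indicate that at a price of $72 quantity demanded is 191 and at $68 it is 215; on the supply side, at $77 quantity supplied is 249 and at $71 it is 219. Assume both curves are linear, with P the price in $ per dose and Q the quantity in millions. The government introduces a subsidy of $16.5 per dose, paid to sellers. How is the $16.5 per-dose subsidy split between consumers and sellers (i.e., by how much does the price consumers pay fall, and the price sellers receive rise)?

Consumers gain $7.5 per dose; sellers gain $9 per dose.

Demand slope: (215 − 191)/(68 − 72) = -6, so Qd = 623 − 6P.
Supply slope: (219 − 249)/(71 − 77) = 5, so Qs = 5P − 136.
Without the subsidy, 623 − 6P = 5P − 136 gives 11P = 759, so P* = $69 and Q* = 209.
With a per-unit subsidy paid to sellers, each receives P + 16.5 per unit sold, so supply becomes Qs = 5(P + 16.5) − 136.
New equilibrium: consumers pay $61.5, sellers receive $78, Q = 254. (Wedge: Pb − Ps = −16.5.)
Gain to consumers: $7.5; to sellers: $9. (They sum to $16.5.)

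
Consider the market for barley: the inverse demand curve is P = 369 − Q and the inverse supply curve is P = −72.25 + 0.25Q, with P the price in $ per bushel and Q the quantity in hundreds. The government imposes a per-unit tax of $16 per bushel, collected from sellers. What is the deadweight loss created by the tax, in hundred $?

Deadweight loss = $102.4 hundred.

Inverting to Q(P) form: Qd = 369 − P; Qs = 4P + 289.
Without the tax, 369 − P = 4P + 289 gives 5P = 80, so P* = $16 and Q* = 353.
With the tax collected from sellers, supply shifts: Qs = 4(P − 16) + 289.
New equilibrium: consumers pay $28.8, sellers receive $12.8, Q = 340.2. (Wedge: Pb − Ps = 16.)
Quantity falls by |ΔQ| = |353 − 340.2| = 12.8.
DWL = ½ · t · |ΔQ| = ½ · 16 · 12.8 = $102.4.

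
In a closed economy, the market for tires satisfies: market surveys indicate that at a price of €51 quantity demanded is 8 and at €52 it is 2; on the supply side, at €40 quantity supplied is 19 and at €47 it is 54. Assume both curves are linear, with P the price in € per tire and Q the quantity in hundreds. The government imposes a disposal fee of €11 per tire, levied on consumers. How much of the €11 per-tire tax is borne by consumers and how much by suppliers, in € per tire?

Demand slope: (2 − 8)/(52 − 51) = -6, so Qd = 314 − 6P.
Supply slope: (54 − 19)/(47 − 40) = 5, so Qs = 5P − 181.
Without the tax, 314 − 6P = 5P − 181 gives 11P = 495, so P* = €45 and Q* = 44.
With the tax collected from consumers, demand (in seller-price terms) shifts: Qd = 314 − 6(P + 11).
Solving gives Q = 14 with consumers paying €50 and suppliers receiving €39 (the €11 wedge).
Burden on consumers: €5; on suppliers: €6. (They sum to €11.)

Consumers bear €5 per tire; suppliers bear €6 per tire.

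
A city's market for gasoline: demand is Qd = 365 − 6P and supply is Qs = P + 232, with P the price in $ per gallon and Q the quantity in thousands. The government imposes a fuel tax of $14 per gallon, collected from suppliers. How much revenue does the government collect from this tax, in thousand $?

Without the tax, 365 − 6P = P + 232 gives 7P = 133, so P* = $19 and Q* = 251.
With the tax collected from suppliers, supply shifts: Qs = (P − 14) + 232.
New equilibrium: consumers pay $21, suppliers receive $7, Q = 239. (Wedge: Pb − Ps = 14.)
Revenue = t · Q = 14 · 239 = $3346.

Tax revenue = $3346 thousand.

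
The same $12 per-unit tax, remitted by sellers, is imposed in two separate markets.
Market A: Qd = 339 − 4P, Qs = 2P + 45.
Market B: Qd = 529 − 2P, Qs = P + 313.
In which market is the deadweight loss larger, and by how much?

Market A: pre-tax P* = $49, Q* = 143; post-tax Q = 127; deadweight loss = $96.
Market B: pre-tax P* = $72, Q* = 385; post-tax Q = 377; deadweight loss = $48.
Difference: $96 vs $48 → market A is larger by $48.

Market A, by $48.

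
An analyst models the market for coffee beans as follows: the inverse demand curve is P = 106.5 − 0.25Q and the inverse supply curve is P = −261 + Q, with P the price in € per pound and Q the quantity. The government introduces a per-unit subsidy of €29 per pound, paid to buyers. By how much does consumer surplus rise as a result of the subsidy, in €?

Rewrite in direct form: Qd = 426 − 4P and Qs = P + 261.
Without the subsidy, 426 − 4P = P + 261 gives 5P = 165, so P* = €33 and Q* = 294.
With a per-unit subsidy paid to buyers, each effectively pays P − 29, so demand becomes Qd = 426 − 4(P − 29).
Solving gives Q = 317.2 with buyers paying €27.2 and sellers receiving €56.2 (the €29 wedge).
ΔCS is the trapezoid between Q = 317.2 and Q = 294 of height €5.8: ½ · (294 + 317.2) · 5.8 = €1772.48.

Consumer surplus rises by €1772.48.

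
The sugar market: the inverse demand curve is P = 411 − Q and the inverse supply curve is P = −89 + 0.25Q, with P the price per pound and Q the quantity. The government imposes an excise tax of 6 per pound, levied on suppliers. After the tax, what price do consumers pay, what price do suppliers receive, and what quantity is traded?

Inverting to Q(P) form: Qd = 411 − P; Qs = 4P + 356.
Without the tax, 411 − P = 4P + 356 gives 5P = 55, so P* = 11 and Q* = 400.
With the tax collected from suppliers, supply shifts: Qs = 4(P − 6) + 356.
Solving gives Q = 395.2 with consumers paying 15.8 and suppliers receiving 9.8 (the 6 wedge).

Consumers pay 15.8; suppliers receive 9.8; quantity = 395.2.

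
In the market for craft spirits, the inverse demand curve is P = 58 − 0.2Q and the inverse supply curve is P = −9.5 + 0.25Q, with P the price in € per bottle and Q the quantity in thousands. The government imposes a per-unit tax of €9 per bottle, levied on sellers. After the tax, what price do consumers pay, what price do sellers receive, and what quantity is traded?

Consumers pay €32; sellers receive €23; quantity = 130.

Inverting to Q(P) form: Qd = 290 − 5P; Qs = 4P + 38.
Without the tax, 290 − 5P = 4P + 38 gives 9P = 252, so P* = €28 and Q* = 150.
With the tax collected from sellers, supply shifts: Qs = 4(P − 9) + 38.
Solving gives Q = 130 with consumers paying €32 and sellers receiving €23 (the €9 wedge).
The less price-elastic side of the market bears the larger share of a per-unit tax.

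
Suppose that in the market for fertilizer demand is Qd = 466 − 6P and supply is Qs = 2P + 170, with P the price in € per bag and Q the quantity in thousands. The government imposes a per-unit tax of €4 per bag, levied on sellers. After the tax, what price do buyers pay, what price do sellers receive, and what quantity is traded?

Without the tax, 466 − 6P = 2P + 170 gives 8P = 296, so P* = €37 and Q* = 244.
With the tax collected from sellers, supply shifts: Qs = 2(P − 4) + 170.
New equilibrium: buyers pay €38, sellers receive €34, Q = 238. (Wedge: Pb − Ps = 4.)
The less price-elastic side of the market bears the larger share of a per-unit tax.

Buyers pay €38; sellers receive €34; quantity = 238.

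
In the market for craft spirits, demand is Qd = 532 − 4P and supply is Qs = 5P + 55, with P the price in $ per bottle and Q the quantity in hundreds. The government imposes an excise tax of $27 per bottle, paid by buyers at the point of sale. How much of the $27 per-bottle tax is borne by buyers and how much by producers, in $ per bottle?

Buyers bear $15 per bottle; producers bear $12 per bottle.

Before the tax: set 532 − 4P = 5P + 55 → P* = $53, Q* = 320.
With the tax collected from buyers, demand (in seller-price terms) shifts: Qd = 532 − 4(P + 27).
New equilibrium: buyers pay $68, producers receive $41, Q = 260. (Wedge: Pb − Ps = 27.)
Burden on buyers: $15; on producers: $12. (They sum to $27.)
The less price-elastic side of the market bears the larger share of a per-unit tax.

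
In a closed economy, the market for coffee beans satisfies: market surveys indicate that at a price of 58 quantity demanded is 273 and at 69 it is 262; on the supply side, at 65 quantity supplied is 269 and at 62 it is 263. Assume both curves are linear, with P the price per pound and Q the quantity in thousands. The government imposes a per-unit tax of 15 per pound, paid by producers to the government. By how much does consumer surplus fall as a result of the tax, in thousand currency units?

Consumer surplus falls by 2620 thousand.

Demand slope: (262 − 273)/(69 − 58) = -1, so Qd = 331 − P.
Supply slope: (263 − 269)/(62 − 65) = 2, so Qs = 2P + 139.
Before the tax: set 331 − P = 2P + 139 → P* = 64, Q* = 267.
With the tax collected from producers, supply shifts: Qs = 2(P − 15) + 139.
New equilibrium: consumers pay 74, producers receive 59, Q = 257. (Wedge: Pb − Ps = 15.)
ΔCS is the trapezoid between Q = 257 and Q = 267 of height 10: ½ · (267 + 257) · 10 = 2620.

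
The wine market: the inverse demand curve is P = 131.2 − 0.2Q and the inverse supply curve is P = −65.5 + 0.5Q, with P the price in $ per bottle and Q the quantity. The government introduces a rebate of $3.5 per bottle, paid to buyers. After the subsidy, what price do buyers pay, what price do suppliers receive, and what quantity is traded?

Buyers pay $74; suppliers receive $77.5; quantity = 286.

Rewrite in direct form: Qd = 656 − 5P and Qs = 2P + 131.
Before the subsidy: set 656 − 5P = 2P + 131 → P* = $75, Q* = 281.
With a per-unit subsidy paid to buyers, each effectively pays P − 3.5, so demand becomes Qd = 656 − 5(P − 3.5).
Solving gives Q = 286 with buyers paying $74 and suppliers receiving $77.5 (the $3.5 wedge).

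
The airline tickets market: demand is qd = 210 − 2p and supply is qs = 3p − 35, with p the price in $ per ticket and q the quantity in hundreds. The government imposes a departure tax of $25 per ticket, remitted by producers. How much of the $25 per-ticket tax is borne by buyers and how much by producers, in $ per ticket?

Without the tax, 210 − 2p = 3p − 35 gives 5p = 245, so p* = $49 and q* = 112.
With the tax collected from producers, supply shifts: qs = 3(p − 25) − 35.
Solving gives q = 82 with buyers paying $64 and producers receiving $39 (the $25 wedge).
Burden on buyers: $15; on producers: $10. (They sum to $25.)
The less price-elastic side of the market bears the larger share of a per-unit tax.

Buyers bear $15 per ticket; producers bear $10 per ticket.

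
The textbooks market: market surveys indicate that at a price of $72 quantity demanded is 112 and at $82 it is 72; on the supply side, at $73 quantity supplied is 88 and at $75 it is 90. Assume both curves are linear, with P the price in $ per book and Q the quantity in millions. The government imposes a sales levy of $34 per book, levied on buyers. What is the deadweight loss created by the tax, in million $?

Deadweight loss = $462.4 million.

Demand slope: (72 − 112)/(82 − 72) = -4, so Qd = 400 − 4P.
Supply slope: (90 − 88)/(75 − 73) = 1, so Qs = P + 15.
Without the tax, 400 − 4P = P + 15 gives 5P = 385, so P* = $77 and Q* = 92.
With the tax collected from buyers, demand (in seller-price terms) shifts: Qd = 400 − 4(P + 34).
New equilibrium: buyers pay $83.8, sellers receive $49.8, Q = 64.8. (Wedge: Pb − Ps = 34.)
Quantity falls by |ΔQ| = |92 − 64.8| = 27.2.
DWL = ½ · t · |ΔQ| = ½ · 34 · 27.2 = $462.4.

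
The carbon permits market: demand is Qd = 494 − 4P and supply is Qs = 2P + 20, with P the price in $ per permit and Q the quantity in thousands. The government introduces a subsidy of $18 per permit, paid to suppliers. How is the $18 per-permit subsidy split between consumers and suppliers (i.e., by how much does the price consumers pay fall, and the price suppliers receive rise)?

Without the subsidy, 494 − 4P = 2P + 20 gives 6P = 474, so P* = $79 and Q* = 178.
With a per-unit subsidy paid to suppliers, each receives P + 18 per unit sold, so supply becomes Qs = 2(P + 18) + 20.
Solving gives Q = 202 with consumers paying $73 and suppliers receiving $91 (the $18 wedge).
Gain to consumers: $6; to suppliers: $12. (They sum to $18.)

Consumers gain $6 per permit; suppliers gain $12 per permit.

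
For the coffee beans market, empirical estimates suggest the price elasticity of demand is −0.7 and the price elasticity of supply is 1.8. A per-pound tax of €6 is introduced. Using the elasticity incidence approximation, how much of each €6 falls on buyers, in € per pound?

Incidence ratio: buyers' share ≈ εs / (εs + |εd|) = 1.8 / (1.8 + 0.7) = 0.72.
So buyers bear ≈ 0.72 × €6 = €4.32; suppliers bear €1.68.

Buyers bear ≈ €4.32 per pound.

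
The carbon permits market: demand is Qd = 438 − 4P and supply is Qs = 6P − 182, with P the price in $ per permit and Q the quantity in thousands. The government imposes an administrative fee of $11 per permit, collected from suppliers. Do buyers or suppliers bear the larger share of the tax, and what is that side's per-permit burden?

Buyers bear the larger share: $6.6 per permit.

Before the tax: set 438 − 4P = 6P − 182 → P* = $62, Q* = 190.
With the tax collected from suppliers, supply shifts: Qs = 6(P − 11) − 182.
New equilibrium: buyers pay $68.6, suppliers receive $57.6, Q = 163.6. (Wedge: Pb − Ps = 11.)
Per-permit burden: buyers $6.6, suppliers $4.4.
Buyers take the larger share because demand is less price-elastic here (demand slope 4 vs supply slope 6).
The less price-elastic side of the market bears the larger share of a per-unit tax.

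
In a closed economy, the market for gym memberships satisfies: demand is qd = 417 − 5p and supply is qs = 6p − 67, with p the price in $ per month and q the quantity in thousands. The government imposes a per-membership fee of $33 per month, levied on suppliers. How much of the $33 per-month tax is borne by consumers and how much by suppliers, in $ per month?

Without the tax, 417 − 5p = 6p − 67 gives 11p = 484, so p* = $44 and q* = 197.
With the tax collected from suppliers, supply shifts: qs = 6(p − 33) − 67.
Solving gives q = 107 with consumers paying $62 and suppliers receiving $29 (the $33 wedge).
Burden on consumers: $18; on suppliers: $15. (They sum to $33.)
The less price-elastic side of the market bears the larger share of a per-unit tax.

Consumers bear $18 per month; suppliers bear $15 per month.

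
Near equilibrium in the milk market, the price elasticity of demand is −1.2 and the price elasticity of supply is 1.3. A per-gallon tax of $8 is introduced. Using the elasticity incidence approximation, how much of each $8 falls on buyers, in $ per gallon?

Buyers bear ≈ $4.16 per gallon.

Incidence ratio: buyers' share ≈ εs / (εs + |εd|) = 1.3 / (1.3 + 1.2) = 0.52.
So buyers bear ≈ 0.52 × $8 = $4.16; sellers bear $3.84.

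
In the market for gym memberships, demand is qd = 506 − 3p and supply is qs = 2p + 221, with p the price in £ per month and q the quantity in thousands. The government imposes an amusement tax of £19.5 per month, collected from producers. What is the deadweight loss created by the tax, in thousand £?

Deadweight loss = £228.15 thousand.

Without the tax, 506 − 3p = 2p + 221 gives 5p = 285, so p* = £57 and q* = 335.
With the tax collected from producers, supply shifts: qs = 2(p − 19.5) + 221.
New equilibrium: consumers pay £64.8, producers receive £45.3, q = 311.6. (Wedge: pb − ps = 19.5.)
Quantity falls by |ΔQ| = |335 − 311.6| = 23.4.
DWL = ½ · t · |ΔQ| = ½ · 19.5 · 23.4 = £228.15.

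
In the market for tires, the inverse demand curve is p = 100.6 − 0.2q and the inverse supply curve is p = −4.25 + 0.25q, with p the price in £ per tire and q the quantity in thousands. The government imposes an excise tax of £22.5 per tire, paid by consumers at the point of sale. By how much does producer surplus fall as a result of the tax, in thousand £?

Producer surplus falls by £2600 thousand.

Inverting to q(p) form: qd = 503 − 5p; qs = 4p + 17.
Without the tax, 503 − 5p = 4p + 17 gives 9p = 486, so p* = £54 and q* = 233.
With the tax collected from consumers, demand (in seller-price terms) shifts: qd = 503 − 5(p + 22.5).
New equilibrium: consumers pay £64, suppliers receive £41.5, q = 183. (Wedge: pb − ps = 22.5.)
ΔPS is the trapezoid between Q = 183 and Q = 233 of height £12.5: ½ · (233 + 183) · 12.5 = £2600.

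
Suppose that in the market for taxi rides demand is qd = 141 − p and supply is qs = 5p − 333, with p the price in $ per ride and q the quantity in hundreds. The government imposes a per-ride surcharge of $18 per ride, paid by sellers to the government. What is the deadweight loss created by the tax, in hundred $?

Without the tax, 141 − p = 5p − 333 gives 6p = 474, so p* = $79 and q* = 62.
With the tax collected from sellers, supply shifts: qs = 5(p − 18) − 333.
Solving gives q = 47 with buyers paying $94 and sellers receiving $76 (the $18 wedge).
Quantity falls by |ΔQ| = |62 − 47| = 15.
DWL = ½ · t · |ΔQ| = ½ · 18 · 15 = $135.

Deadweight loss = $135 hundred.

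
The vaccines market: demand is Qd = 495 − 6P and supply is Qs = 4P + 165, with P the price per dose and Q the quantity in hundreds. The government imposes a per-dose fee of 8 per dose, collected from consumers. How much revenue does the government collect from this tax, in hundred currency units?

Without the tax, 495 − 6P = 4P + 165 gives 10P = 330, so P* = 33 and Q* = 297.
With the tax collected from consumers, demand (in seller-price terms) shifts: Qd = 495 − 6(P + 8).
New equilibrium: consumers pay 36.2, producers receive 28.2, Q = 277.8. (Wedge: Pb − Ps = 8.)
Revenue = t · Q = 8 · 277.8 = 2222.4.

Tax revenue = 2222.4 hundred.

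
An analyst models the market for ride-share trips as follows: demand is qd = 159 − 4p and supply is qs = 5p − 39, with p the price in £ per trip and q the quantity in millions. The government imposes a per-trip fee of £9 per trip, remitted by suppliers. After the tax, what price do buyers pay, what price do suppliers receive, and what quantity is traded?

Before the tax: set 159 − 4p = 5p − 39 → p* = £22, q* = 71.
With the tax collected from suppliers, supply shifts: qs = 5(p − 9) − 39.
Solving gives q = 51 with buyers paying £27 and suppliers receiving £18 (the £9 wedge).
The less price-elastic side of the market bears the larger share of a per-unit tax.

Buyers pay £27; suppliers receive £18; quantity = 51.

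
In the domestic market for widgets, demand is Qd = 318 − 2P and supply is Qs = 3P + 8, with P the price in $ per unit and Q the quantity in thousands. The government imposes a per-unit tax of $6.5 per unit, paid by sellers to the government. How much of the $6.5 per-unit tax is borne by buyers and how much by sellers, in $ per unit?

Buyers bear $3.9 per unit; sellers bear $2.6 per unit.

Without the tax, 318 − 2P = 3P + 8 gives 5P = 310, so P* = $62 and Q* = 194.
With the tax collected from sellers, supply shifts: Qs = 3(P − 6.5) + 8.
Solving gives Q = 186.2 with buyers paying $65.9 and sellers receiving $59.4 (the $6.5 wedge).
Burden on buyers: $3.9; on sellers: $2.6. (They sum to $6.5.)
The less price-elastic side of the market bears the larger share of a per-unit tax.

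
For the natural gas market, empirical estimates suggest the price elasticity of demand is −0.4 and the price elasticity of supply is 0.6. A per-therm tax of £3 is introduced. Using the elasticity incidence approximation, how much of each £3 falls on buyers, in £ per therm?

Incidence ratio: buyers' share ≈ εs / (εs + |εd|) = 0.6 / (0.6 + 0.4) = 0.6.
So buyers bear ≈ 0.6 × £3 = £1.8; suppliers bear £1.2.

Buyers bear ≈ £1.8 per therm.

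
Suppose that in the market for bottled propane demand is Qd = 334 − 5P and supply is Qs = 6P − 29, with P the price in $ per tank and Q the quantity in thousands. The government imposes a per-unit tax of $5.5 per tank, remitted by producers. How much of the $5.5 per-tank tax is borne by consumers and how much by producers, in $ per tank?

Before the tax: set 334 − 5P = 6P − 29 → P* = $33, Q* = 169.
With the tax collected from producers, supply shifts: Qs = 6(P − 5.5) − 29.
Solving gives Q = 154 with consumers paying $36 and producers receiving $30.5 (the $5.5 wedge).
Burden on consumers: $3; on producers: $2.5. (They sum to $5.5.)

Consumers bear $3 per tank; producers bear $2.5 per tank.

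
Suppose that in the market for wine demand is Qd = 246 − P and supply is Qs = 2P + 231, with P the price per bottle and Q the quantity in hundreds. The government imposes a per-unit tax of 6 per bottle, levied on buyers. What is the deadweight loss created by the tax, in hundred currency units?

Deadweight loss = 12 hundred.

Without the tax, 246 − P = 2P + 231 gives 3P = 15, so P* = 5 and Q* = 241.
With the tax collected from buyers, demand (in seller-price terms) shifts: Qd = 246 − (P + 6).
New equilibrium: buyers pay 9, sellers receive 3, Q = 237. (Wedge: Pb − Ps = 6.)
Quantity falls by |ΔQ| = |241 − 237| = 4.
DWL = ½ · t · |ΔQ| = ½ · 6 · 4 = 12.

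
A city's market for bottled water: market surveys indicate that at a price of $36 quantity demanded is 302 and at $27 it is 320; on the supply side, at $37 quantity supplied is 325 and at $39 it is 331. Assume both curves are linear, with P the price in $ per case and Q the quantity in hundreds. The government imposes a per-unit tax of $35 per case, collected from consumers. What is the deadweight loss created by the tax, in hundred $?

Demand slope: (320 − 302)/(27 − 36) = -2, so Qd = 374 − 2P.
Supply slope: (331 − 325)/(39 − 37) = 3, so Qs = 3P + 214.
Without the tax, 374 − 2P = 3P + 214 gives 5P = 160, so P* = $32 and Q* = 310.
With the tax collected from consumers, demand (in seller-price terms) shifts: Qd = 374 − 2(P + 35).
Solving gives Q = 268 with consumers paying $53 and producers receiving $18 (the $35 wedge).
Quantity falls by |ΔQ| = |310 − 268| = 42.
DWL = ½ · t · |ΔQ| = ½ · 35 · 42 = $735.

Deadweight loss = $735 hundred.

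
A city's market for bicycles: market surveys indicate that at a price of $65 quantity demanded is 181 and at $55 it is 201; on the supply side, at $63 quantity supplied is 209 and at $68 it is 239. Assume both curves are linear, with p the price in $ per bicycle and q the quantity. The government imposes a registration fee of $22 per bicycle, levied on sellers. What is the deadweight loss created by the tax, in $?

Demand slope: (201 − 181)/(55 − 65) = -2, so qd = 311 − 2p.
Supply slope: (239 − 209)/(68 − 63) = 6, so qs = 6p − 169.
Without the tax, 311 − 2p = 6p − 169 gives 8p = 480, so p* = $60 and q* = 191.
With the tax collected from sellers, supply shifts: qs = 6(p − 22) − 169.
Solving gives q = 158 with buyers paying $76.5 and sellers receiving $54.5 (the $22 wedge).
Quantity falls by |ΔQ| = |191 − 158| = 33.
DWL = ½ · t · |ΔQ| = ½ · 22 · 33 = $363.

Deadweight loss = $363.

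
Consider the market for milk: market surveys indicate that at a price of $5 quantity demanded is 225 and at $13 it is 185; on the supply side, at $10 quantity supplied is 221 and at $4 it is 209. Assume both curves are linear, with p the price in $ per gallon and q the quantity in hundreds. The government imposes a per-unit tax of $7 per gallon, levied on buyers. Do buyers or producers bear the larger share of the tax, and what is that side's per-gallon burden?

Producers bear the larger share: $5 per gallon.

Demand slope: (185 − 225)/(13 − 5) = -5, so qd = 250 − 5p.
Supply slope: (209 − 221)/(4 − 10) = 2, so qs = 2p + 201.
Before the tax: set 250 − 5p = 2p + 201 → p* = $7, q* = 215.
With the tax collected from buyers, demand (in seller-price terms) shifts: qd = 250 − 5(p + 7).
Solving gives q = 205 with buyers paying $9 and producers receiving $2 (the $7 wedge).
Per-gallon burden: buyers $2, producers $5.
Producers take the larger share because supply is less price-elastic here (demand slope 5 vs supply slope 2).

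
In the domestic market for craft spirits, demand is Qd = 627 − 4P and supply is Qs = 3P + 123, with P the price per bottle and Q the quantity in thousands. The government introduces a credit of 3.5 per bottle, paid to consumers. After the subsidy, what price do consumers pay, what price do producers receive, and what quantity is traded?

Before the subsidy: set 627 − 4P = 3P + 123 → P* = 72, Q* = 339.
With a per-unit subsidy paid to consumers, each effectively pays P − 3.5, so demand becomes Qd = 627 − 4(P − 3.5).
New equilibrium: consumers pay 70.5, producers receive 74, Q = 345. (Wedge: Pb − Ps = −3.5.)

Consumers pay 70.5; producers receive 74; quantity = 345.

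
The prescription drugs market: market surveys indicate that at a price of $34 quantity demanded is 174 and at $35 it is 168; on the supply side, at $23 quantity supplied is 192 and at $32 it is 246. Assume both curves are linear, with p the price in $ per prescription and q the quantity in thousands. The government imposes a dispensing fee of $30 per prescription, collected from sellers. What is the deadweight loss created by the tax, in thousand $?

Demand slope: (168 − 174)/(35 − 34) = -6, so qd = 378 − 6p.
Supply slope: (246 − 192)/(32 − 23) = 6, so qs = 6p + 54.
Before the tax: set 378 − 6p = 6p + 54 → p* = $27, q* = 216.
With the tax collected from sellers, supply shifts: qs = 6(p − 30) + 54.
New equilibrium: buyers pay $42, sellers receive $12, q = 126. (Wedge: pb − ps = 30.)
Quantity falls by |ΔQ| = |216 − 126| = 90.
DWL = ½ · t · |ΔQ| = ½ · 30 · 90 = $1350.

Deadweight loss = $1350 thousand.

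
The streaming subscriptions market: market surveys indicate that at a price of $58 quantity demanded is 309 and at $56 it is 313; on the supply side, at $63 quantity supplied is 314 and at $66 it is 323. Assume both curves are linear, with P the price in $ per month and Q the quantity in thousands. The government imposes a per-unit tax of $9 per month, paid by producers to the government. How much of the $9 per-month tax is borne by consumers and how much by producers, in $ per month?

Demand slope: (313 − 309)/(56 − 58) = -2, so Qd = 425 − 2P.
Supply slope: (323 − 314)/(66 − 63) = 3, so Qs = 3P + 125.
Before the tax: set 425 − 2P = 3P + 125 → P* = $60, Q* = 305.
With the tax collected from producers, supply shifts: Qs = 3(P − 9) + 125.
Solving gives Q = 294.2 with consumers paying $65.4 and producers receiving $56.4 (the $9 wedge).
Burden on consumers: $5.4; on producers: $3.6. (They sum to $9.)
The less price-elastic side of the market bears the larger share of a per-unit tax.

Consumers bear $5.4 per month; producers bear $3.6 per month.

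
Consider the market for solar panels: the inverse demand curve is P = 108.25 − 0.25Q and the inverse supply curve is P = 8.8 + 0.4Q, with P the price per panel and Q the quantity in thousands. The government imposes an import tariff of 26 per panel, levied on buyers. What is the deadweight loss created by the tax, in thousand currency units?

Inverting to Q(P) form: Qd = 433 − 4P; Qs = 2.5P − 22.
Without the tax, 433 − 4P = 2.5P − 22 gives 6.5P = 455, so P* = 70 and Q* = 153.
With the tax collected from buyers, demand (in seller-price terms) shifts: Qd = 433 − 4(P + 26).
New equilibrium: buyers pay 80, producers receive 54, Q = 113. (Wedge: Pb − Ps = 26.)
Quantity falls by |ΔQ| = |153 − 113| = 40.
DWL = ½ · t · |ΔQ| = ½ · 26 · 40 = 520.

Deadweight loss = 520 thousand.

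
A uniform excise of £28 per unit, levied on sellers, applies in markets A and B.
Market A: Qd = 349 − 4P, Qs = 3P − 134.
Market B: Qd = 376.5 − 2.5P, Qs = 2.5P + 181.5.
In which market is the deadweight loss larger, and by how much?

Market A: pre-tax P* = £69, Q* = 73; post-tax Q = 25; deadweight loss = £672.
Market B: pre-tax P* = £39, Q* = 279; post-tax Q = 244; deadweight loss = £490.
Difference: £672 vs £490 → market A is larger by £182.

Market A, by £182.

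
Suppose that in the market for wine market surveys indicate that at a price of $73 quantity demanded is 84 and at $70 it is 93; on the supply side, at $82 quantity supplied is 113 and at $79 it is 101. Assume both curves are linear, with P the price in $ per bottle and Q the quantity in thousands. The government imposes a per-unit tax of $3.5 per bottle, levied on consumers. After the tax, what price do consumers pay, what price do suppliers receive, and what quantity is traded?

Demand slope: (93 − 84)/(70 − 73) = -3, so Qd = 303 − 3P.
Supply slope: (101 − 113)/(79 − 82) = 4, so Qs = 4P − 215.
Before the tax: set 303 − 3P = 4P − 215 → P* = $74, Q* = 81.
With the tax collected from consumers, demand (in seller-price terms) shifts: Qd = 303 − 3(P + 3.5).
New equilibrium: consumers pay $76, suppliers receive $72.5, Q = 75. (Wedge: Pb − Ps = 3.5.)

Consumers pay $76; suppliers receive $72.5; quantity = 75.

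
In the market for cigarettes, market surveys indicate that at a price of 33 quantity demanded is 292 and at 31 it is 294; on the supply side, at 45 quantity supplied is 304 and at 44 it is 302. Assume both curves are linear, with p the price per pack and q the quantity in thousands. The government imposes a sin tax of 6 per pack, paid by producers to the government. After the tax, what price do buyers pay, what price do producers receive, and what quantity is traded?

Demand slope: (294 − 292)/(31 − 33) = -1, so qd = 325 − p.
Supply slope: (302 − 304)/(44 − 45) = 2, so qs = 2p + 214.
Without the tax, 325 − p = 2p + 214 gives 3p = 111, so p* = 37 and q* = 288.
With the tax collected from producers, supply shifts: qs = 2(p − 6) + 214.
Solving gives q = 284 with buyers paying 41 and producers receiving 35 (the 6 wedge).
The less price-elastic side of the market bears the larger share of a per-unit tax.

Buyers pay 41; producers receive 35; quantity = 284.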